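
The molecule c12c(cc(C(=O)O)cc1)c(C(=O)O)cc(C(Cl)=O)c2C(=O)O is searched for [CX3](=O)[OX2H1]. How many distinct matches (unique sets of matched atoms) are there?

3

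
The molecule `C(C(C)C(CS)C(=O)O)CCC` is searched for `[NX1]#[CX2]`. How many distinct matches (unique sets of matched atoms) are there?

0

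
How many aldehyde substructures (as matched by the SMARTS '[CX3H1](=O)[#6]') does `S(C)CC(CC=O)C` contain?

1

[CX3H1](=O)[#6] is the SMARTS for an aldehyde: an sp2 carbon with one H, double-bonded to O and single-bonded to carbon.
Exactly one fragment in the molecule meets all constraints, giving 1 match.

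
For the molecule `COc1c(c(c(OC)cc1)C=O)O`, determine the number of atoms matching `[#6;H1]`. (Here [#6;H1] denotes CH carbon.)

The query [#6;H1] means: any carbon bearing exactly one hydrogen.
Check the 13 heavy atoms by environment: 2× c (aromatic, H1) → match; 4× c (aromatic, H0) → no; 1× C (H1) → match; 3× O (H0) → no; 2× C (H3) → no; 1× O (H1) → no.
Summing the matching environments: 2 + 1 = 3 matching atoms.

3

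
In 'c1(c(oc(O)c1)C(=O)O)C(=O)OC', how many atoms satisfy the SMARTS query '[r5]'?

5

The query [r5] means: r5 matches atoms in a five-membered ring.
Check the 13 heavy atoms by environment: 1× o (aromatic, in 5-ring) → match; 4× c (aromatic, in 5-ring) → match; 3× C (acyclic) → no; 5× O (acyclic) → no.
Summing the matching environments: 1 + 4 = 5 matching atoms.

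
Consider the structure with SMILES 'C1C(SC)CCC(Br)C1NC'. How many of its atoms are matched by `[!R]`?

5

The query [!R] means: !R matches any atom not in a ring.
Check the 11 heavy atoms by environment: 6× C (in 6-ring) → no; 1× S (acyclic) → match; 2× C (acyclic) → match; 1× Br (acyclic) → match; 1× N (acyclic) → match.
Summing the matching environments: 1 + 2 + 1 + 1 = 5 matching atoms.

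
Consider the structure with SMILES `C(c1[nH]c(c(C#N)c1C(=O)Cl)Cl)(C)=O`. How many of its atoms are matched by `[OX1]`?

Check the 14 heavy atoms by environment: 1× n (aromatic, X3) → no; 4× c (aromatic, X3) → no; 2× C (X3) → no; 2× O (X1) → match; 2× Cl (X1) → no; 1× C (X2) → no; 1× N (X1) → no; 1× C (X4) → no.
That gives 2 matching atoms.

2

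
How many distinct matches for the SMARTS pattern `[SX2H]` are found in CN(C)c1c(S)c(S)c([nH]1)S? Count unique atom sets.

3

[SX2H] is the SMARTS for a thiol: an aliphatic sulfur with two connections, one being H.
The molecule carries 3 separate instances of a thiol (-SH) meeting every constraint; each maps to a distinct set of atoms, giving 3 matches.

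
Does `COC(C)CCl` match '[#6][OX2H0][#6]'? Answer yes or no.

The pattern [#6][OX2H0][#6] describes an aliphatic oxygen bridging two carbons with no H on the oxygen — an ether.
The molecule carries a methoxy ether (-OCH3), whose atoms satisfy every constraint of the query, so the pattern matches.

Yes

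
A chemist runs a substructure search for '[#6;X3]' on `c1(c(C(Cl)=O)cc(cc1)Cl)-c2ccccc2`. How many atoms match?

13

The query [#6;X3] means: any carbon (aromatic or not) with three total connections.
Check the 16 heavy atoms by environment: 12× c (aromatic, X3) → match; 2× Cl (X1) → no; 1× C (X3) → match; 1× O (X1) → no.
Summing the matching environments: 12 + 1 = 13 matching atoms.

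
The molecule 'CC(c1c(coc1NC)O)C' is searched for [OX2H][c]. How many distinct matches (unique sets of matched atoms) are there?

1

[OX2H][c] is the SMARTS for a phenol: a hydroxyl oxygen attached to an aromatic carbon.
Exactly one fragment in the molecule meets all constraints, giving 1 match.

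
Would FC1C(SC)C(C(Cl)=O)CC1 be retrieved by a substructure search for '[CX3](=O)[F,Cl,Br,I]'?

Yes

The pattern [CX3](=O)[F,Cl,Br,I] describes a carbonyl carbon bonded to a halogen — an acyl halide.
The molecule carries an acyl chloride (-C(=O)Cl), whose atoms satisfy every constraint of the query, so the pattern matches.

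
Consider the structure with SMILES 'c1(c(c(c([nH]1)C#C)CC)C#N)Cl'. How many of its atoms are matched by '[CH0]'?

Check the 12 heavy atoms by environment: 1× n (aromatic, H1) → no; 4× c (aromatic, H0) → no; 1× C (H2) → no; 1× C (H3) → no; 1× Cl (H0) → no; 2× C (H0) → match; 1× N (H0) → no; 1× C (H1) → no.
That gives 2 matching atoms.

2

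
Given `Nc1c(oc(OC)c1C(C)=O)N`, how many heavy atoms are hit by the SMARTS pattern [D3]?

The query [D3] means: atom with exactly three heavy-atom neighbours.
Check the 12 heavy atoms by environment: 1× o (aromatic, D2) → no; 4× c (aromatic, D3) → match; 2× N (D1) → no; 1× C (D3) → match; 1× O (D1) → no; 2× C (D1) → no; 1× O (D2) → no.
Summing the matching environments: 4 + 1 = 5 matching atoms.

5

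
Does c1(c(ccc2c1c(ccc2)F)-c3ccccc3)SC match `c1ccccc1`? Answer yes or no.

The pattern c1ccccc1 describes six aromatic carbons in a ring — a benzene ring.
The molecule carries a phenyl ring, whose atoms satisfy every constraint of the query, so the pattern matches.

Yes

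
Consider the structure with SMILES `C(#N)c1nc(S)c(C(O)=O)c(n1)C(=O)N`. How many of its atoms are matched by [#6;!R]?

The query [#6;!R] means: carbon not in any ring.
Check the 15 heavy atoms by environment: 2× n (aromatic, in 6-ring) → no; 4× c (aromatic, in 6-ring) → no; 3× C (acyclic) → match; 3× O (acyclic) → no; 2× N (acyclic) → no; 1× S (acyclic) → no.
That gives 3 matching atoms.

3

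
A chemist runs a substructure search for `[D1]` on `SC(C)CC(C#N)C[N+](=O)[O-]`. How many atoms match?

5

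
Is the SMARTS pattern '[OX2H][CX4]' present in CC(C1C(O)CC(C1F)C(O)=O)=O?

The pattern [OX2H][CX4] describes a hydroxyl oxygen bound to an sp3 (X4) carbon — an aliphatic alcohol.
The molecule carries a hydroxyl group (-OH), whose atoms satisfy every constraint of the query, so the pattern matches.

Yes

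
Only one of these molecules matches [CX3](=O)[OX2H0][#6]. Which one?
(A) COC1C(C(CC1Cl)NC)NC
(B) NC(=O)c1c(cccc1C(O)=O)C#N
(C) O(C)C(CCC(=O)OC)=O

C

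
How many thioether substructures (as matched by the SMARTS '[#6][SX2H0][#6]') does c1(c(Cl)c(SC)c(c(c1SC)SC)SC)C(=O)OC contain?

4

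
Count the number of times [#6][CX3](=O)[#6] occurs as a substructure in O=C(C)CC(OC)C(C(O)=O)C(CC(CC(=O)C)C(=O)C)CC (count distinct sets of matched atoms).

[#6][CX3](=O)[#6] is the SMARTS for a ketone: a carbonyl carbon (no H) flanked by two carbons.
The molecule carries 3 separate instances of an acetyl/ketone group (-C(=O)CH3) meeting every constraint; each maps to a distinct set of atoms, giving 3 matches.

3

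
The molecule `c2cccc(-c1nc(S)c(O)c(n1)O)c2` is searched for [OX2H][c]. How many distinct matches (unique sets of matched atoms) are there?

2

[OX2H][c] is the SMARTS for a phenol: a hydroxyl oxygen attached to an aromatic carbon.
The molecule carries 2 separate instances of a hydroxyl group (-OH) meeting every constraint; each maps to a distinct set of atoms, giving 2 matches.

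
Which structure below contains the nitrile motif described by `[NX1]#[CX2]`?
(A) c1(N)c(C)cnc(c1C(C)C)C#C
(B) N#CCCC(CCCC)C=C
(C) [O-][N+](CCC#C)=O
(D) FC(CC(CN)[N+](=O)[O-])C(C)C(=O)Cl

B

[NX1]#[CX2] describes a nitrogen triple-bonded to a two-connected carbon (a nitrile).
(A) has a primary amino group (-NH2) but the nitrogen is NX3 (three connections), not NX1 triple-bonded.
(B) contains a nitrile (-C#N), which satisfies every atom and bond constraint.
(C) has a nitro group (-[N+](=O)[O-]) but there is no C#N triple bond.
(D) has a nitro group (-[N+](=O)[O-]) but there is no C#N triple bond.
So the answer is (B).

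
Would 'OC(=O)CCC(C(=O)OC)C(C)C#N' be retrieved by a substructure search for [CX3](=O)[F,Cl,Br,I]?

No

The pattern [CX3](=O)[F,Cl,Br,I] describes a carbonyl carbon bonded to a halogen — an acyl halide.
The closest candidate here is a carboxylic acid group (-C(=O)OH), but the carbonyl is bonded to -OH, not to a halogen. No other fragment satisfies the full query, so there is no match.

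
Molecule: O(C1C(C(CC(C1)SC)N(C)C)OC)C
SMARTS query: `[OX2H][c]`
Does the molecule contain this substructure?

The pattern [OX2H][c] describes a hydroxyl oxygen attached to an aromatic carbon — a phenol.
The closest candidate here is a methoxy ether (-OCH3), but the oxygen has H0, not H1. No other fragment satisfies the full query, so there is no match.

No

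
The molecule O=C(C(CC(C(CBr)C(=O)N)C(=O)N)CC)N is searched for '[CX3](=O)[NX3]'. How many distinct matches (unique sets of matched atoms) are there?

3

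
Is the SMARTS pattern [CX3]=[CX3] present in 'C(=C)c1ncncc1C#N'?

Yes

The pattern [CX3]=[CX3] describes a non-aromatic C=C double bond between two sp2 carbons — an alkene.
The molecule carries a vinyl group (-CH=CH2), whose atoms satisfy every constraint of the query, so the pattern matches.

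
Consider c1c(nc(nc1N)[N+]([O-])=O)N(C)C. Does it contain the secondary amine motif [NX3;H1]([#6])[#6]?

No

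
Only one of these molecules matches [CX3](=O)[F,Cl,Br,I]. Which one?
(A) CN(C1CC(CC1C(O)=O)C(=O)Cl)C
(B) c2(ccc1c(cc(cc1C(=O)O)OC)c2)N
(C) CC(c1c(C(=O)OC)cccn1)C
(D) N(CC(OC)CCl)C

A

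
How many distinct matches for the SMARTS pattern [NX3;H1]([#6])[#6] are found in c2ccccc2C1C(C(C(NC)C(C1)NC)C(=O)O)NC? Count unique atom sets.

3

[NX3;H1]([#6])[#6] is the SMARTS for a secondary amine: a trivalent nitrogen with one H, bonded to two carbons.
The molecule carries 3 separate instances of an N-methylamino group (-NHCH3) meeting every constraint; each maps to a distinct set of atoms, giving 3 matches.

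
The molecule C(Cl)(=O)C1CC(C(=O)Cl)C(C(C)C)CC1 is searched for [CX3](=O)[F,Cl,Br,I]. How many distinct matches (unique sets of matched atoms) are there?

2

[CX3](=O)[F,Cl,Br,I] is the SMARTS for an acyl halide: a carbonyl carbon bonded to a halogen.
The molecule carries 2 separate instances of an acyl chloride (-C(=O)Cl) meeting every constraint; each maps to a distinct set of atoms, giving 2 matches.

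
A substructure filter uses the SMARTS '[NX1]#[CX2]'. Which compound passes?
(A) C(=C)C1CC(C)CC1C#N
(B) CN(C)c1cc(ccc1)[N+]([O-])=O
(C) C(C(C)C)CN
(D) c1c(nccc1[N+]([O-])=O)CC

A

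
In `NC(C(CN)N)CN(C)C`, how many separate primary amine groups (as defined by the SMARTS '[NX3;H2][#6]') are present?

3

[NX3;H2][#6] is the SMARTS for a primary amine: a trivalent nitrogen with two H attached to carbon.
The molecule carries 3 separate instances of a primary amino group (-NH2) meeting every constraint; each maps to a distinct set of atoms, giving 3 matches.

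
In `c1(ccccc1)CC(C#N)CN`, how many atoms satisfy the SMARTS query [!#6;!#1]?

2

The query [!#6;!#1] means: not carbon and not hydrogen — any heteroatom.
Check the 12 heavy atoms by environment: 4× C → no; 2× N → match; 6× c (aromatic) → no.
That gives 2 matching atoms.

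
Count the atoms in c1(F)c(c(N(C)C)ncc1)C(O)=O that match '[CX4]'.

2

The query [CX4] means: C with X4: aliphatic carbon with exactly 4 total connections (bonds + H).
Check the 13 heavy atoms by environment: 1× n (aromatic, X2) → no; 5× c (aromatic, X3) → no; 1× C (X3) → no; 1× O (X1) → no; 1× O (X2) → no; 1× N (X3) → no; 2× C (X4) → match; 1× F (X1) → no.
That gives 2 matching atoms.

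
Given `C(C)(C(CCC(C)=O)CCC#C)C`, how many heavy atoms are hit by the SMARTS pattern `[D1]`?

5

Check the 13 heavy atoms by environment: 5× C (D2) → no; 3× C (D3) → no; 4× C (D1) → match; 1× O (D1) → match.
Summing the matching environments: 4 + 1 = 5 matching atoms.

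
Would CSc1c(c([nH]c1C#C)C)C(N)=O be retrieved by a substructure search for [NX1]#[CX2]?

No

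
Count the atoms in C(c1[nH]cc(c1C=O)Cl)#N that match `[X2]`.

Check the 10 heavy atoms by environment: 1× n (aromatic, X3) → no; 4× c (aromatic, X3) → no; 1× C (X2) → match; 1× N (X1) → no; 1× Cl (X1) → no; 1× C (X3) → no; 1× O (X1) → no.
That gives 1 matching atom.

1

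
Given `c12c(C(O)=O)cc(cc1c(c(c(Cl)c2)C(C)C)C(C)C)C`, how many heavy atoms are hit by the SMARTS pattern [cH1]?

3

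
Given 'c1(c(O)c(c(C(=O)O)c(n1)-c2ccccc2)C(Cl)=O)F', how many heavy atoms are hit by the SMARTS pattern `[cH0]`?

6

The query [cH0] means: aromatic carbon with no attached hydrogen (substituted or ring-fusion).
Check the 20 heavy atoms by environment: 1× n (aromatic, H0) → no; 6× c (aromatic, H0) → match; 1× F (H0) → no; 2× O (H1) → no; 2× C (H0) → no; 2× O (H0) → no; 1× Cl (H0) → no; 5× c (aromatic, H1) → no.
That gives 6 matching atoms.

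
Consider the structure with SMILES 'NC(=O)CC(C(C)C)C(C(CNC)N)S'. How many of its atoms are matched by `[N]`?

The query [N] means: uppercase N matches aliphatic (non-aromatic) nitrogen only.
Check the 15 heavy atoms by environment: 10× C → no; 1× S → no; 3× N → match; 1× O → no.
That gives 3 matching atoms.

3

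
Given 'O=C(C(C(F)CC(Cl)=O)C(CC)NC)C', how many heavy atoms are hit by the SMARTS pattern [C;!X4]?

2

Check the 15 heavy atoms by environment: 8× C (X4) → no; 2× C (X3) → match; 2× O (X1) → no; 1× Cl (X1) → no; 1× F (X1) → no; 1× N (X3) → no.
That gives 2 matching atoms.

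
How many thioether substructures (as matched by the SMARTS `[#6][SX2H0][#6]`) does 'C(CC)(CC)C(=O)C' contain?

0

[#6][SX2H0][#6] is the SMARTS for a thioether: an aliphatic sulfur bridging two carbons with no H on the sulfur.
No fragment in the molecule satisfies every constraint, giving 0 matches.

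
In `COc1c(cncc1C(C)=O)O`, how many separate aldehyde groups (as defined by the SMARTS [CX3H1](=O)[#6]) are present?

0

[CX3H1](=O)[#6] is the SMARTS for an aldehyde: an sp2 carbon with one H, double-bonded to O and single-bonded to carbon.
The molecule has an acetyl/ketone group (-C(=O)CH3), but the carbonyl carbon has H0 (two carbon neighbours), not H1; nothing else fits, so there are 0 matches.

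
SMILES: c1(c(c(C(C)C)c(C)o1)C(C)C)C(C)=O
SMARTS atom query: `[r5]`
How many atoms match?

5

Check the 15 heavy atoms by environment: 1× o (aromatic, in 5-ring) → match; 4× c (aromatic, in 5-ring) → match; 9× C (acyclic) → no; 1× O (acyclic) → no.
Summing the matching environments: 1 + 4 = 5 matching atoms.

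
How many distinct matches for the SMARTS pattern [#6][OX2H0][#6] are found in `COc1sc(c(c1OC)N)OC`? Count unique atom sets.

3

[#6][OX2H0][#6] is the SMARTS for an ether: an aliphatic oxygen bridging two carbons with no H on the oxygen.
The molecule carries 3 separate instances of a methoxy ether (-OCH3) meeting every constraint; each maps to a distinct set of atoms, giving 3 matches.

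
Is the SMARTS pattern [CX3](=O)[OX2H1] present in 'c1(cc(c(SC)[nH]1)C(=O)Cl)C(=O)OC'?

The pattern [CX3](=O)[OX2H1] describes an sp2 carbon double-bonded to O and single-bonded to an -OH oxygen — a carboxylic acid.
The closest candidate here is a methyl-ester group (-C(=O)OCH3), but the singly-bonded O has no H (OX2H0, not OX2H1). No other fragment satisfies the full query, so there is no match.

No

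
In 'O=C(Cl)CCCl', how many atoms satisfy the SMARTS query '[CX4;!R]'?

2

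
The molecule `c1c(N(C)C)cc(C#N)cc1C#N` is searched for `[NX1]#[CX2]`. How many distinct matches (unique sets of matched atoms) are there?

[NX1]#[CX2] is the SMARTS for a nitrile: a nitrogen triple-bonded to a two-connected carbon.
The molecule carries 2 separate instances of a nitrile (-C#N) meeting every constraint; each maps to a distinct set of atoms, giving 2 matches.

2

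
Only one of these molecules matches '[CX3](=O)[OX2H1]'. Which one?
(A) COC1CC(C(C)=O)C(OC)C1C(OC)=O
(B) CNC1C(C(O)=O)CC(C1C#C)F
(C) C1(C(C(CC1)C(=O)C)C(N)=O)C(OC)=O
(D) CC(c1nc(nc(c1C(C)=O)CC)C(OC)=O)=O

[CX3](=O)[OX2H1] describes an sp2 carbon double-bonded to O and single-bonded to an -OH oxygen (a carboxylic acid).
(A) has a methyl-ester group (-C(=O)OCH3) but the singly-bonded O has no H (OX2H0, not OX2H1).
(B) contains a carboxylic acid group (-C(=O)OH), which satisfies every atom and bond constraint.
(C) has a methyl-ester group (-C(=O)OCH3) but the singly-bonded O has no H (OX2H0, not OX2H1).
(D) has a methyl-ester group (-C(=O)OCH3) but the singly-bonded O has no H (OX2H0, not OX2H1).
So the answer is (B).

B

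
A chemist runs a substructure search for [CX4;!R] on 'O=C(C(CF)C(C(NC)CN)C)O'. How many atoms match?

7

The query [CX4;!R] means: aliphatic carbon with four total connections, not in a ring.
Check the 13 heavy atoms by environment: 7× C (X4, acyclic) → match; 2× N (X3, acyclic) → no; 1× C (X3, acyclic) → no; 1× O (X1, acyclic) → no; 1× O (X2, acyclic) → no; 1× F (X1, acyclic) → no.
That gives 7 matching atoms.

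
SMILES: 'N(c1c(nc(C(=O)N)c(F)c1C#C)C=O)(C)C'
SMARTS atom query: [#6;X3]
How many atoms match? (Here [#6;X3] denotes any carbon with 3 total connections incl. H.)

The query [#6;X3] means: any carbon (aromatic or not) with three total connections.
Check the 17 heavy atoms by environment: 1× n (aromatic, X2) → no; 5× c (aromatic, X3) → match; 1× F (X1) → no; 2× C (X3) → match; 2× O (X1) → no; 2× N (X3) → no; 2× C (X2) → no; 2× C (X4) → no.
Summing the matching environments: 5 + 2 = 7 matching atoms.

7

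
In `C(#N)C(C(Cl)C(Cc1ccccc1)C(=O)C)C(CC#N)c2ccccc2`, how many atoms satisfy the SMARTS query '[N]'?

2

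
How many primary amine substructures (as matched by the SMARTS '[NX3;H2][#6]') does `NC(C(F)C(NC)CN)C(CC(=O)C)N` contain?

3

[NX3;H2][#6] is the SMARTS for a primary amine: a trivalent nitrogen with two H attached to carbon.
The molecule carries 3 separate instances of a primary amino group (-NH2) meeting every constraint; each maps to a distinct set of atoms, giving 3 matches.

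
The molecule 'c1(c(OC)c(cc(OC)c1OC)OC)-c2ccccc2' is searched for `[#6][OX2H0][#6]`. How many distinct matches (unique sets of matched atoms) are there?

4

[#6][OX2H0][#6] is the SMARTS for an ether: an aliphatic oxygen bridging two carbons with no H on the oxygen.
The molecule carries 4 separate instances of a methoxy ether (-OCH3) meeting every constraint; each maps to a distinct set of atoms, giving 4 matches.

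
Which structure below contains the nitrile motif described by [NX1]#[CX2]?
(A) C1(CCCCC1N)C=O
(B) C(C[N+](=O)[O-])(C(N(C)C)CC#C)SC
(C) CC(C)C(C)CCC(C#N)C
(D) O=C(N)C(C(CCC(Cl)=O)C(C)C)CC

C

[NX1]#[CX2] describes a nitrogen triple-bonded to a two-connected carbon (a nitrile).
(A) has a primary amino group (-NH2) but the nitrogen is NX3 (three connections), not NX1 triple-bonded.
(B) has a nitro group (-[N+](=O)[O-]) but there is no C#N triple bond.
(C) contains a nitrile (-C#N), which satisfies every atom and bond constraint.
(D) has a primary amide (-C(=O)NH2) but the nitrogen is NX3, not NX1.
So the answer is (C).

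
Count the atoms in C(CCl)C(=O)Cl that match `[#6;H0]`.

The query [#6;H0] means: any carbon with no attached hydrogen.
Check the 6 heavy atoms by environment: 2× C (H2) → no; 2× Cl (H0) → no; 1× C (H0) → match; 1× O (H0) → no.
That gives 1 matching atom.

1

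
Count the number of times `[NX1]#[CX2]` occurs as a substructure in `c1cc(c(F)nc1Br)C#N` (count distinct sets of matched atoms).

[NX1]#[CX2] is the SMARTS for a nitrile: a nitrogen triple-bonded to a two-connected carbon.
Exactly one fragment in the molecule meets all constraints, giving 1 match.

1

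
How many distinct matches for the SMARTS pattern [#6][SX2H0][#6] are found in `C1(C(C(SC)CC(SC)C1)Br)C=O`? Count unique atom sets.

[#6][SX2H0][#6] is the SMARTS for a thioether: an aliphatic sulfur bridging two carbons with no H on the sulfur.
The molecule carries 2 separate instances of a methylthio ether (-SCH3) meeting every constraint; each maps to a distinct set of atoms, giving 2 matches.

2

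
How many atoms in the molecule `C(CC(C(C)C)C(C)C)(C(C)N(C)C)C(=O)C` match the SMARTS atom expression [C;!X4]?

The query [C;!X4] means: aliphatic carbon that does not have four total connections.
Check the 17 heavy atoms by environment: 14× C (X4) → no; 1× C (X3) → match; 1× O (X1) → no; 1× N (X3) → no.
That gives 1 matching atom.

1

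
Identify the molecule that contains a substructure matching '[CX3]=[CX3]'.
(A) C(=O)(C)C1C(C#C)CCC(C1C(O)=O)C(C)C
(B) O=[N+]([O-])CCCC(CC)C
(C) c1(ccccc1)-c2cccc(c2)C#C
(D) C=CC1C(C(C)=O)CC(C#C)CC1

[CX3]=[CX3] describes a non-aromatic C=C double bond between two sp2 carbons (an alkene).
(A) has an ethynyl group (-C#CH) but the C-C bond is a triple bond, not a double bond.
(B) has an ethyl group (-CH2CH3) but its C-C bond is a single bond between CX4 carbons, not CX3=CX3.
(C) has an ethynyl group (-C#CH) but the C-C bond is a triple bond, not a double bond.
(D) contains a vinyl group (-CH=CH2), which satisfies every atom and bond constraint.
So the answer is (D).

D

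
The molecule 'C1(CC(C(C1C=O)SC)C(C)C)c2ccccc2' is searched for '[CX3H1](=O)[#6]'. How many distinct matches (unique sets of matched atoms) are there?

1

[CX3H1](=O)[#6] is the SMARTS for an aldehyde: an sp2 carbon with one H, double-bonded to O and single-bonded to carbon.
Exactly one fragment in the molecule meets all constraints, giving 1 match.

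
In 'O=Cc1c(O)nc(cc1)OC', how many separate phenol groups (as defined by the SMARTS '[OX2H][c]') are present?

[OX2H][c] is the SMARTS for a phenol: a hydroxyl oxygen attached to an aromatic carbon.
Exactly one fragment in the molecule meets all constraints, giving 1 match.

1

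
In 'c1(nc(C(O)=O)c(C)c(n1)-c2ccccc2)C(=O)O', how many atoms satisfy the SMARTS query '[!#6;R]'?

The query [!#6;R] means: non-carbon atom that is part of a ring.
Check the 19 heavy atoms by environment: 2× n (aromatic, in 6-ring) → match; 10× c (aromatic, in 6-ring) → no; 3× C (acyclic) → no; 4× O (acyclic) → no.
That gives 2 matching atoms.

2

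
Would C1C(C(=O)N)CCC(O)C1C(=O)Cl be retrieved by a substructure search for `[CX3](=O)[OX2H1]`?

No

The pattern [CX3](=O)[OX2H1] describes an sp2 carbon double-bonded to O and single-bonded to an -OH oxygen — a carboxylic acid.
The closest candidate here is a primary amide (-C(=O)NH2), but the carbonyl is bonded to N, not to an -OH oxygen. No other fragment satisfies the full query, so there is no match.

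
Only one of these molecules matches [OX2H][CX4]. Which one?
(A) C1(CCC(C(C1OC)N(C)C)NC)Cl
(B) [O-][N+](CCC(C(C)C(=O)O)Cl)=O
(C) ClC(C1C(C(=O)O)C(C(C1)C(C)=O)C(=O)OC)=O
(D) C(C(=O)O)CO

D

[OX2H][CX4] describes a hydroxyl oxygen bound to an sp3 (X4) carbon (an aliphatic alcohol).
(A) has a methoxy ether (-OCH3) but the oxygen has H0 (ether), not H1.
(B) has a carboxylic acid group (-C(=O)OH) but the -OH is on a CX3 carbonyl carbon, not a CX4 carbon.
(C) has a carboxylic acid group (-C(=O)OH) but the -OH is on a CX3 carbonyl carbon, not a CX4 carbon.
(D) contains a hydroxyl group (-OH), which satisfies every atom and bond constraint.
So the answer is (D).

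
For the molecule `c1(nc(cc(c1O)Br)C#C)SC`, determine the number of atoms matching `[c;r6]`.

Check the 12 heavy atoms by environment: 1× n (aromatic, in 6-ring) → no; 5× c (aromatic, in 6-ring) → match; 1× S (acyclic) → no; 3× C (acyclic) → no; 1× O (acyclic) → no; 1× Br (acyclic) → no.
That gives 5 matching atoms.

5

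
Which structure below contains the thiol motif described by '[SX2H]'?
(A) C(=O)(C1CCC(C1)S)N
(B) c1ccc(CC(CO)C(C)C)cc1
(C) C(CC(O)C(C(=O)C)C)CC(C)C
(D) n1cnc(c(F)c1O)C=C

[SX2H] describes an aliphatic sulfur with two connections, one being H (a thiol).
(A) contains a thiol (-SH), which satisfies every atom and bond constraint.
(B) has a hydroxyl group (-OH) but it is an -OH, not an -SH.
(C) has a hydroxyl group (-OH) but it is an -OH, not an -SH.
(D) has a hydroxyl group (-OH) but it is an -OH, not an -SH.
So the answer is (A).

A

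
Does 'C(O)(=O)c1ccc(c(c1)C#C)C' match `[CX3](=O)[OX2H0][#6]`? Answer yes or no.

The pattern [CX3](=O)[OX2H0][#6] describes a carbonyl carbon bonded to an oxygen that is itself bonded to carbon (no H on that O) — an ester.
The closest candidate here is a carboxylic acid group (-C(=O)OH), but the singly-bonded O carries H (OX2H1, not H0). No other fragment satisfies the full query, so there is no match.

No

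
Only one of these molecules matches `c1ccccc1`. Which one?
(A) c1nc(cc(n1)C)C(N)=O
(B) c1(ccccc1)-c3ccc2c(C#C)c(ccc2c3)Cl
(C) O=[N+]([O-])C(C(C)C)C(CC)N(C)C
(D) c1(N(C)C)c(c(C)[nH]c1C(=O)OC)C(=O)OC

B

c1ccccc1 describes six aromatic carbons in a ring (a benzene ring).
(A) has a methyl group (-CH3) but no six-membered all-carbon aromatic ring is present.
(B) contains a phenyl ring, which satisfies every atom and bond constraint.
(C) has a methyl group (-CH3) but no six-membered all-carbon aromatic ring is present.
(D) has a methyl group (-CH3) but no six-membered all-carbon aromatic ring is present.
So the answer is (B).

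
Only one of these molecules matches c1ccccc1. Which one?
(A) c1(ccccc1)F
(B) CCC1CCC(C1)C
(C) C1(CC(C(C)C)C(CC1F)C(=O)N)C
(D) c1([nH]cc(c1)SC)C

A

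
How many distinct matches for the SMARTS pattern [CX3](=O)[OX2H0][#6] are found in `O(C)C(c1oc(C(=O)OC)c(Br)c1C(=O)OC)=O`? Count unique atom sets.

3

[CX3](=O)[OX2H0][#6] is the SMARTS for an ester: a carbonyl carbon bonded to an oxygen that is itself bonded to carbon (no H on that O).
The molecule carries 3 separate instances of a methyl-ester group (-C(=O)OCH3) meeting every constraint; each maps to a distinct set of atoms, giving 3 matches.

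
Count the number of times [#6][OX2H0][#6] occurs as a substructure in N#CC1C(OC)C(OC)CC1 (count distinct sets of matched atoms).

[#6][OX2H0][#6] is the SMARTS for an ether: an aliphatic oxygen bridging two carbons with no H on the oxygen.
The molecule carries 2 separate instances of a methoxy ether (-OCH3) meeting every constraint; each maps to a distinct set of atoms, giving 2 matches.

2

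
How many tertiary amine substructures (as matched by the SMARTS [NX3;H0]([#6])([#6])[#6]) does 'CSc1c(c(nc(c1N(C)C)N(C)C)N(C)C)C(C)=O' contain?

3

[NX3;H0]([#6])([#6])[#6] is the SMARTS for a tertiary amine: a trivalent nitrogen with no H, bonded to three carbons.
The molecule carries 3 separate instances of a dimethylamino group (-N(CH3)2) meeting every constraint; each maps to a distinct set of atoms, giving 3 matches.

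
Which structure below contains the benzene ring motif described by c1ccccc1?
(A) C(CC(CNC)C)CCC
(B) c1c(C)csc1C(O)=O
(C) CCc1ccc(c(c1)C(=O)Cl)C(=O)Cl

c1ccccc1 describes six aromatic carbons in a ring (a benzene ring).
(A) has a methyl group (-CH3) but no six-membered all-carbon aromatic ring is present.
(B) has a methyl group (-CH3) but no six-membered all-carbon aromatic ring is present.
(C) contains the required atom environment, so the pattern matches.
So the answer is (C).

C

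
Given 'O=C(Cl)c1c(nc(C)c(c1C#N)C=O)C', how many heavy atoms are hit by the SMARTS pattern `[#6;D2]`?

Check the 15 heavy atoms by environment: 1× n (aromatic, D2) → no; 5× c (aromatic, D3) → no; 2× C (D1) → no; 2× C (D2) → match; 2× O (D1) → no; 1× C (D3) → no; 1× Cl (D1) → no; 1× N (D1) → no.
That gives 2 matching atoms.

2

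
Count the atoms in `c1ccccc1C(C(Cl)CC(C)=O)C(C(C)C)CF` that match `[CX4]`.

The query [CX4] means: C with X4: aliphatic carbon with exactly 4 total connections (bonds + H).
Check the 19 heavy atoms by environment: 9× C (X4) → match; 1× F (X1) → no; 1× Cl (X1) → no; 6× c (aromatic, X3) → no; 1× C (X3) → no; 1× O (X1) → no.
That gives 9 matching atoms.

9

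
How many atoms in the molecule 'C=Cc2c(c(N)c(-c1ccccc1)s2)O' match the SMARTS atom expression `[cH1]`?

5

Check the 15 heavy atoms by environment: 1× s (aromatic, H0) → no; 5× c (aromatic, H0) → no; 1× C (H1) → no; 1× C (H2) → no; 1× O (H1) → no; 1× N (H2) → no; 5× c (aromatic, H1) → match.
That gives 5 matching atoms.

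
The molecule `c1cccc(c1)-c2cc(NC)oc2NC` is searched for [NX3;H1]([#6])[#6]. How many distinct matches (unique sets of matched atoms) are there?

[NX3;H1]([#6])[#6] is the SMARTS for a secondary amine: a trivalent nitrogen with one H, bonded to two carbons.
The molecule carries 2 separate instances of an N-methylamino group (-NHCH3) meeting every constraint; each maps to a distinct set of atoms, giving 2 matches.

2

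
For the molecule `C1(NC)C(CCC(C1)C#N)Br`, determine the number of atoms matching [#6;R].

6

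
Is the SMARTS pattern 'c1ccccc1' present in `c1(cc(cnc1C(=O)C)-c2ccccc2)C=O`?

Yes

The pattern c1ccccc1 describes six aromatic carbons in a ring — a benzene ring.
The molecule carries a phenyl ring, whose atoms satisfy every constraint of the query, so the pattern matches.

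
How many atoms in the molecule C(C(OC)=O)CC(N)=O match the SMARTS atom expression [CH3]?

The query [CH3] means: aliphatic carbon with exactly three hydrogens.
Check the 9 heavy atoms by environment: 2× C (H2) → no; 2× C (H0) → no; 3× O (H0) → no; 1× N (H2) → no; 1× C (H3) → match.
That gives 1 matching atom.

1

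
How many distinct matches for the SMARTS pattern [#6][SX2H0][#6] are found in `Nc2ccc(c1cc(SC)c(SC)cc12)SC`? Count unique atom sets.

3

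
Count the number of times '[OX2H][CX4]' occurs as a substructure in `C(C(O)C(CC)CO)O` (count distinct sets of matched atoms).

3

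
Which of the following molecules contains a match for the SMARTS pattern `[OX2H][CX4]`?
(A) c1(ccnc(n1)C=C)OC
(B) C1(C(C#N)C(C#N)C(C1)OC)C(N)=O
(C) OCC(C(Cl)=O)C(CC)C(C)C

C

[OX2H][CX4] describes a hydroxyl oxygen bound to an sp3 (X4) carbon (an aliphatic alcohol).
(A) has a methoxy ether (-OCH3) but the oxygen has H0 (ether), not H1.
(B) has a methoxy ether (-OCH3) but the oxygen has H0 (ether), not H1.
(C) contains a hydroxyl group (-OH), which satisfies every atom and bond constraint.
So the answer is (C).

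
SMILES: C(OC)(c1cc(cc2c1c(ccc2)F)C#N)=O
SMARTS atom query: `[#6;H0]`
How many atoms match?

7

Check the 17 heavy atoms by environment: 5× c (aromatic, H0) → match; 5× c (aromatic, H1) → no; 2× C (H0) → match; 2× O (H0) → no; 1× C (H3) → no; 1× N (H0) → no; 1× F (H0) → no.
Summing the matching environments: 5 + 2 = 7 matching atoms.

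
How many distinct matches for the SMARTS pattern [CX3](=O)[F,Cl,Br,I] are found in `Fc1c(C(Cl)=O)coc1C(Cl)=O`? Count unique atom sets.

2

[CX3](=O)[F,Cl,Br,I] is the SMARTS for an acyl halide: a carbonyl carbon bonded to a halogen.
The molecule carries 2 separate instances of an acyl chloride (-C(=O)Cl) meeting every constraint; each maps to a distinct set of atoms, giving 2 matches.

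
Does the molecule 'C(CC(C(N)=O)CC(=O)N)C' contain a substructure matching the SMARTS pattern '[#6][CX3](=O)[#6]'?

No

The pattern [#6][CX3](=O)[#6] describes a carbonyl carbon (no H) flanked by two carbons — a ketone.
The closest candidate here is a primary amide (-C(=O)NH2), but one neighbour of the carbonyl carbon is N, not C. No other fragment satisfies the full query, so there is no match.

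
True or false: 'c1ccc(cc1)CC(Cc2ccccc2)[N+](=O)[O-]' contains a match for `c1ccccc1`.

True

The pattern c1ccccc1 describes six aromatic carbons in a ring — a benzene ring.
The molecule carries a phenyl ring, whose atoms satisfy every constraint of the query, so the pattern matches.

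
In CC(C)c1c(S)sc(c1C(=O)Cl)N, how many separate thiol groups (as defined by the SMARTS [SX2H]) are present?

[SX2H] is the SMARTS for a thiol: an aliphatic sulfur with two connections, one being H.
Exactly one fragment in the molecule meets all constraints, giving 1 match.

1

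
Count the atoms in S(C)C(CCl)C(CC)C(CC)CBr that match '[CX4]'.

10

The query [CX4] means: C with X4: aliphatic carbon with exactly 4 total connections (bonds + H).
Check the 13 heavy atoms by environment: 10× C (X4) → match; 1× Cl (X1) → no; 1× S (X2) → no; 1× Br (X1) → no.
That gives 10 matching atoms.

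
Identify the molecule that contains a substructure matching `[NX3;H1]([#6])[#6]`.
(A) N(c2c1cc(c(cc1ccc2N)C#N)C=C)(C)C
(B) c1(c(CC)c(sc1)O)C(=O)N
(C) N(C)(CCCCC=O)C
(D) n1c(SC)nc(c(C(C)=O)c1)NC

D

[NX3;H1]([#6])[#6] describes a trivalent nitrogen with one H, bonded to two carbons (a secondary amine).
(A) has a dimethylamino group (-N(CH3)2) but the nitrogen has H0, not H1.
(B) has a primary amide (-C(=O)NH2) but the -C(=O)NH2 nitrogen has H2, not H1.
(C) has a dimethylamino group (-N(CH3)2) but the nitrogen has H0, not H1.
(D) contains an N-methylamino group (-NHCH3), which satisfies every atom and bond constraint.
So the answer is (D).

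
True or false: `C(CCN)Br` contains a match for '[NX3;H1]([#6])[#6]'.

False

The pattern [NX3;H1]([#6])[#6] describes a trivalent nitrogen with one H, bonded to two carbons — a secondary amine.
The closest candidate here is a primary amino group (-NH2), but the nitrogen has H2 and only one carbon neighbour. No other fragment satisfies the full query, so there is no match.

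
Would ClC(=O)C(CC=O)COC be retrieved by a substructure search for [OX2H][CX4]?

No

The pattern [OX2H][CX4] describes a hydroxyl oxygen bound to an sp3 (X4) carbon — an aliphatic alcohol.
The closest candidate here is a methoxy ether (-OCH3), but the oxygen has H0 (ether), not H1. No other fragment satisfies the full query, so there is no match.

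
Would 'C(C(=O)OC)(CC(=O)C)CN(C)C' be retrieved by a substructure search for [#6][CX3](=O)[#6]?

The pattern [#6][CX3](=O)[#6] describes a carbonyl carbon (no H) flanked by two carbons — a ketone.
The molecule carries an acetyl/ketone group (-C(=O)CH3), whose atoms satisfy every constraint of the query, so the pattern matches.

Yes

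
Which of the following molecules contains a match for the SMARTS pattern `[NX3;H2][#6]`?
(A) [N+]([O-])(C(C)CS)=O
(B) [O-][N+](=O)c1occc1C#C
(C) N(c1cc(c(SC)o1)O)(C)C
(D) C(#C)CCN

D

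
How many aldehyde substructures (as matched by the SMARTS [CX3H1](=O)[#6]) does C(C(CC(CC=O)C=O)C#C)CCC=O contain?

3

[CX3H1](=O)[#6] is the SMARTS for an aldehyde: an sp2 carbon with one H, double-bonded to O and single-bonded to carbon.
The molecule carries 3 separate instances of an aldehyde (-CHO) meeting every constraint; each maps to a distinct set of atoms, giving 3 matches.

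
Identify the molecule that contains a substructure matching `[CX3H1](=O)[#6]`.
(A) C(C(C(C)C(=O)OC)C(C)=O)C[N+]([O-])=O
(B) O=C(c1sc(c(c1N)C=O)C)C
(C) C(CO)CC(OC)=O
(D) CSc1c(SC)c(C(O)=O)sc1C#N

[CX3H1](=O)[#6] describes an sp2 carbon with one H, double-bonded to O and single-bonded to carbon (an aldehyde).
(A) has a methyl-ester group (-C(=O)OCH3) but the carbonyl carbon has H0, not H1.
(B) contains an aldehyde (-CHO), which satisfies every atom and bond constraint.
(C) has a methyl-ester group (-C(=O)OCH3) but the carbonyl carbon has H0, not H1.
(D) has a carboxylic acid group (-C(=O)OH) but the carbonyl carbon has H0 and is bonded to O, not H1.
So the answer is (B).

B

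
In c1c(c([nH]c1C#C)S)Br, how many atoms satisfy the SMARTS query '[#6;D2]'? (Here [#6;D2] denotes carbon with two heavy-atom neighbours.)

The query [#6;D2] means: any carbon bonded to exactly two heavy atoms.
Check the 9 heavy atoms by environment: 1× n (aromatic, D2) → no; 3× c (aromatic, D3) → no; 1× c (aromatic, D2) → match; 1× Br (D1) → no; 1× C (D2) → match; 1× C (D1) → no; 1× S (D1) → no.
Summing the matching environments: 1 + 1 = 2 matching atoms.

2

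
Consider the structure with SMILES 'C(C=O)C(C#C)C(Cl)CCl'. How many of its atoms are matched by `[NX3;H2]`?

Check the 10 heavy atoms by environment: 2× C (H2, X4) → no; 2× C (H1, X4) → no; 2× Cl (H0, X1) → no; 1× C (H0, X2) → no; 1× C (H1, X2) → no; 1× C (H1, X3) → no; 1× O (H0, X1) → no.
No environment satisfies the query, so 0 matching atoms.

0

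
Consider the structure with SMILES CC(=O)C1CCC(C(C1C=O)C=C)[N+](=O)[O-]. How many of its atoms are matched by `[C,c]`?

The query [C,c] means: comma = OR; matches aliphatic or aromatic carbon — same as #6.
Check the 16 heavy atoms by environment: 11× C → match; 1× N (charge +1) → no; 1× O (charge -1) → no; 3× O → no.
That gives 11 matching atoms.

11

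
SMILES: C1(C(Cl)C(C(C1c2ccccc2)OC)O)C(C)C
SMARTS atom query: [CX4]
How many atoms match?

The query [CX4] means: C with X4: aliphatic carbon with exactly 4 total connections (bonds + H).
Check the 18 heavy atoms by environment: 9× C (X4) → match; 6× c (aromatic, X3) → no; 2× O (X2) → no; 1× Cl (X1) → no.
That gives 9 matching atoms.

9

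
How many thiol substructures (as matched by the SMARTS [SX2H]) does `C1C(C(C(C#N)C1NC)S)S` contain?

[SX2H] is the SMARTS for a thiol: an aliphatic sulfur with two connections, one being H.
The molecule carries 2 separate instances of a thiol (-SH) meeting every constraint; each maps to a distinct set of atoms, giving 2 matches.

2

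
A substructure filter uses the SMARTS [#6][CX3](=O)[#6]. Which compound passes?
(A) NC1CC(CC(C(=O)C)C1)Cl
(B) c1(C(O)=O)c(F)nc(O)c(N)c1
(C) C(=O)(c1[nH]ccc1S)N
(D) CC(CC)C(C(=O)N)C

A

[#6][CX3](=O)[#6] describes a carbonyl carbon (no H) flanked by two carbons (a ketone).
(A) contains an acetyl/ketone group (-C(=O)CH3), which satisfies every atom and bond constraint.
(B) has a carboxylic acid group (-C(=O)OH) but one neighbour of the carbonyl carbon is O, not C.
(C) has a primary amide (-C(=O)NH2) but one neighbour of the carbonyl carbon is N, not C.
(D) has a primary amide (-C(=O)NH2) but one neighbour of the carbonyl carbon is N, not C.
So the answer is (A).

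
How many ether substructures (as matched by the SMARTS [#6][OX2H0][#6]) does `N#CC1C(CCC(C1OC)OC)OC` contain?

[#6][OX2H0][#6] is the SMARTS for an ether: an aliphatic oxygen bridging two carbons with no H on the oxygen.
The molecule carries 3 separate instances of a methoxy ether (-OCH3) meeting every constraint; each maps to a distinct set of atoms, giving 3 matches.

3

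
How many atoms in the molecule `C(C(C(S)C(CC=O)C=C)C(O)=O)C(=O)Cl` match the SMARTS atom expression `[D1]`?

The query [D1] means: atom with exactly one heavy-atom neighbour (degree 1).
Check the 16 heavy atoms by environment: 4× C (D2) → no; 5× C (D3) → no; 1× C (D1) → match; 1× S (D1) → match; 4× O (D1) → match; 1× Cl (D1) → match.
Summing the matching environments: 1 + 1 + 4 + 1 = 7 matching atoms.

7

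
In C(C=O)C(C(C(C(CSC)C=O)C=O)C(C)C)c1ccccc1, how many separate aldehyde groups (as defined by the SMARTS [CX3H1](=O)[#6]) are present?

3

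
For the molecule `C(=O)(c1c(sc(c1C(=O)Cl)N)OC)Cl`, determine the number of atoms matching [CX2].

0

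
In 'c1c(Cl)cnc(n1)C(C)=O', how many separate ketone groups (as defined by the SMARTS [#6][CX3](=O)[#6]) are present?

1

[#6][CX3](=O)[#6] is the SMARTS for a ketone: a carbonyl carbon (no H) flanked by two carbons.
Exactly one fragment in the molecule meets all constraints, giving 1 match.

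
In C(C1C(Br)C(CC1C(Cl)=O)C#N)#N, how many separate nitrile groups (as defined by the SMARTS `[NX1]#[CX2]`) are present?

2

[NX1]#[CX2] is the SMARTS for a nitrile: a nitrogen triple-bonded to a two-connected carbon.
The molecule carries 2 separate instances of a nitrile (-C#N) meeting every constraint; each maps to a distinct set of atoms, giving 2 matches.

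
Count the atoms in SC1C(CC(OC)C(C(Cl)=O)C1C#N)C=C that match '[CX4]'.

7

The query [CX4] means: C with X4: aliphatic carbon with exactly 4 total connections (bonds + H).
Check the 16 heavy atoms by environment: 7× C (X4) → match; 1× C (X2) → no; 1× N (X1) → no; 1× O (X2) → no; 1× S (X2) → no; 3× C (X3) → no; 1× O (X1) → no; 1× Cl (X1) → no.
That gives 7 matching atoms.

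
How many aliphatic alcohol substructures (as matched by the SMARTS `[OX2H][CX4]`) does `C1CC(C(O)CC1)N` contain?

1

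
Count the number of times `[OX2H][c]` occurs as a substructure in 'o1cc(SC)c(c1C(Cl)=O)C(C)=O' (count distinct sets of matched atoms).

[OX2H][c] is the SMARTS for a phenol: a hydroxyl oxygen attached to an aromatic carbon.
No fragment in the molecule satisfies every constraint, giving 0 matches.

0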